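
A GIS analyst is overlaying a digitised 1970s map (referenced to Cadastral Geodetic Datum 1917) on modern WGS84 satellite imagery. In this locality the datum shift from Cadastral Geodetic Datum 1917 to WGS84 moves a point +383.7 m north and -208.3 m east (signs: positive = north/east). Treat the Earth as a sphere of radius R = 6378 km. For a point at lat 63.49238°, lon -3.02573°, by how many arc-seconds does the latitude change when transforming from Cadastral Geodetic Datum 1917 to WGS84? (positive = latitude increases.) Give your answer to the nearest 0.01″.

Δφ = 12.41″

On a sphere of radius R, 1 rad of latitude = R, so Δφ = ΔN / R = 383.7 / 6378000 = 6.0160e-05 rad = 12.409″.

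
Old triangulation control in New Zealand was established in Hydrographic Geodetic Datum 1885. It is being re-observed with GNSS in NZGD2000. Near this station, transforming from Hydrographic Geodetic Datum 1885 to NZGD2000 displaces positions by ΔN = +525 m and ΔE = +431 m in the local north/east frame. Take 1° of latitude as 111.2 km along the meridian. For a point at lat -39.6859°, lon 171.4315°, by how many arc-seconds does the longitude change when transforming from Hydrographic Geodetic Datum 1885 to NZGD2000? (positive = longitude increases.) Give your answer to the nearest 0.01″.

Δλ = 18.13″

At latitude -39.6859°, cos φ = 0.769557.
1° of longitude at this latitude = 111.2 × cos φ = 85.57 km, so Δλ = 431.0 / 85574.7 = 0.0050365° = 18.132″.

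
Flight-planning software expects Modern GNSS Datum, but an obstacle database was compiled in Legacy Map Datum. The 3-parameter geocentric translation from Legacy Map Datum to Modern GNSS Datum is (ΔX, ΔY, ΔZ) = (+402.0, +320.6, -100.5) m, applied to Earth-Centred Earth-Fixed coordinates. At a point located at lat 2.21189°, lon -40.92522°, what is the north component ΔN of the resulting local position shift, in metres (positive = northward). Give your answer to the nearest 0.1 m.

ΔN = -104.0 m

The local north axis is (−sin φ cos λ, −sin φ sin λ, cos φ), giving ΔN = -11.723 + 8.106 − 100.425 = -104.04 m.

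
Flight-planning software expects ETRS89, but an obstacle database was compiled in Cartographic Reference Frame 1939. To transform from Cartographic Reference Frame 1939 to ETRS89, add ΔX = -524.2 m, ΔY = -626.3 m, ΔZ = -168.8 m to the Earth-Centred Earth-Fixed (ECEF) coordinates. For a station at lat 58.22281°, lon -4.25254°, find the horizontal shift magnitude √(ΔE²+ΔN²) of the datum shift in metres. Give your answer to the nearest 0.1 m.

734.9 m

The local east axis at (φ, λ) is (−sin λ, cos λ, 0), so ΔE = −sin(-4.25254°)·(-524.2) + cos(-4.25254°)·(-626.3) = -663.45 m.
The local north axis is (−sin φ cos λ, −sin φ sin λ, cos φ), giving ΔN = 444.397 − 39.480 − 88.893 = 316.02 m.
Horizontal magnitude = √(ΔE² + ΔN²) = √((-663.45)² + 316.02²) = 734.87 m.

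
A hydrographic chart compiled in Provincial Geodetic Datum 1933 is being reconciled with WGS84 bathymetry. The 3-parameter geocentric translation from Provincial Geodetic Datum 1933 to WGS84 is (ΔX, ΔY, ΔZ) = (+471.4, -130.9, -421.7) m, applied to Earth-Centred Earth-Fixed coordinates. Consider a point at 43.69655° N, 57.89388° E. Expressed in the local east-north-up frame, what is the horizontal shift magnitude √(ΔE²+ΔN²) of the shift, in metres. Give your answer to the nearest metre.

The local east axis at (φ, λ) is (−sin λ, cos λ, 0), so ΔE = −sin(57.89388°)·471.4 + cos(57.89388°)·(-130.9) = -468.88 m.
The local north axis is (−sin φ cos λ, −sin φ sin λ, cos φ), giving ΔN = -173.085 + 76.601 − 304.893 = -401.38 m.
Horizontal magnitude = √(ΔE² + ΔN²) = √((-468.88)² + (-401.38)²) = 617.21 m.

617 m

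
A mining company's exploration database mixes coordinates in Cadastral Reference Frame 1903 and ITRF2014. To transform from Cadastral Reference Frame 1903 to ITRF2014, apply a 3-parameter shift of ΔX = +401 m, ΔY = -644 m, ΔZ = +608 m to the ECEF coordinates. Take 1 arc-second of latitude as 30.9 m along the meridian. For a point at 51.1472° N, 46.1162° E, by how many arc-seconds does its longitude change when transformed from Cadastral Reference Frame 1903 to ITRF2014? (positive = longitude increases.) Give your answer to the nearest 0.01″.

sin φ = 0.778760, cos φ = 0.627322, sin λ = 0.720747, cos λ = 0.693198.
East component: ΔE = −sin λ·ΔX + cos λ·ΔY = −(0.720747)(401) + (0.693198)(-644) = -735.44 m.
1° of latitude spans 3600 × 30.90 = 111240 m; at latitude φ, 1° of longitude spans that × cos φ = 69783.3 m, so Δλ = -735.44 / 69783.3 × 3600 = -37.940″.

Δλ = -37.94″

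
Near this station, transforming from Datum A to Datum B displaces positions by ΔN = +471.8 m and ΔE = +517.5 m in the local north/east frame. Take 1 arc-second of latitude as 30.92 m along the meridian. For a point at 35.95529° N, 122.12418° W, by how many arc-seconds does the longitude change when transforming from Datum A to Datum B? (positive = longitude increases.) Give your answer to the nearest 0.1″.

Δλ = 20.7″

At latitude 35.95529°, cos φ = 0.809475.
1″ of longitude at this latitude = 30.92 × cos φ = 25.0290 m, so Δλ = 517.5 / 25.0290 = 20.676″.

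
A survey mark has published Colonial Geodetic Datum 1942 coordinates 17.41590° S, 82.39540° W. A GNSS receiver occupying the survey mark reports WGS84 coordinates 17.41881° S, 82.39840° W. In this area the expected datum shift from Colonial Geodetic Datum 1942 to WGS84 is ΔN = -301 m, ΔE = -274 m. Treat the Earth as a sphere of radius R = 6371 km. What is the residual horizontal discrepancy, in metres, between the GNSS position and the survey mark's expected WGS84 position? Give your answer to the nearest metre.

50 m

Observed coordinate differences: Δφ = -0.00291°, Δλ = -0.00300°.
Converting to metres (1° lat = 111195 m, cos φ = 0.954157): observed ΔN = -323.6 m, observed ΔE = -318.3 m.
Subtracting the expected shift leaves a residual of -323.6 − (-301) = -22.6 m north and -318.3 − (-274) = -44.3 m east.
Residual distance = √((-22.6)² + (-44.3)²) = 49.7 m.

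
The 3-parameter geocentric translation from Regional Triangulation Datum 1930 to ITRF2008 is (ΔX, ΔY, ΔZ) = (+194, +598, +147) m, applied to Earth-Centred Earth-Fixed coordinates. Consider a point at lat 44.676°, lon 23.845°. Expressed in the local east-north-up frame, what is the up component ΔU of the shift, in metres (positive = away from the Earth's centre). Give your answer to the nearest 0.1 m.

ΔU = 401.4 m

The local up (radial) axis is (cos φ cos λ, cos φ sin λ, sin φ), giving ΔU = 126.177 + 171.907 + 103.355 = 401.44 m.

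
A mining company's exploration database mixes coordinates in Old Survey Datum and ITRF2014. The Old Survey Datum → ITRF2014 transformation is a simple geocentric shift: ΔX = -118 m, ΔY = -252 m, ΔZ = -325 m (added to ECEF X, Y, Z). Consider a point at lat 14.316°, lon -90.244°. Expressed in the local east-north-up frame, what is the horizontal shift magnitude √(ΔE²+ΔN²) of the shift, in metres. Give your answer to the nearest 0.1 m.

395.0 m

At φ = 14.316°, λ = -90.244°: sin φ = 0.247270, cos φ = 0.968947, sin λ = -0.999991, cos λ = -0.004259.
ΔE = −sin λ·ΔX + cos λ·ΔY = −(-0.999991)·(-118) + (-0.004259)·(-252) = -116.93 m.
ΔN = −sin φ cos λ·ΔX − sin φ sin λ·ΔY + cos φ·ΔZ = −(0.247270)(-0.004259)(-118) − (0.247270)(-0.999991)(-252) + (0.968947)(-325) = -377.34 m.
Horizontal magnitude = √(ΔE² + ΔN²) = √((-116.93)² + (-377.34)²) = 395.04 m.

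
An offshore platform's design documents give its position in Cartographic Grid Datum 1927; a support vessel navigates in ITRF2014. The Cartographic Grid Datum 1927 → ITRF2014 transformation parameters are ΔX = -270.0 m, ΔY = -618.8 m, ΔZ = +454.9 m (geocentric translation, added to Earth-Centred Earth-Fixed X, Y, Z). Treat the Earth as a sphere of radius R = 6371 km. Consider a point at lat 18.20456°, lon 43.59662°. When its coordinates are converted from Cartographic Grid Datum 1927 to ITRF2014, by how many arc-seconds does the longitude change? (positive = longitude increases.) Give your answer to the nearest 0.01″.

sin φ = 0.312411, cos φ = 0.949947, sin λ = 0.689577, cos λ = 0.724213.
East component: ΔE = −sin λ·ΔX + cos λ·ΔY = −(0.689577)(-270.0) + (0.724213)(-618.8) = -261.96 m.
1° of latitude spans πR/180 = 111195 m; at latitude φ, 1° of longitude spans that × cos φ = 105629.3 m, so Δλ = -261.96 / 105629.3 × 3600 = -8.928″.

Δλ = -8.93″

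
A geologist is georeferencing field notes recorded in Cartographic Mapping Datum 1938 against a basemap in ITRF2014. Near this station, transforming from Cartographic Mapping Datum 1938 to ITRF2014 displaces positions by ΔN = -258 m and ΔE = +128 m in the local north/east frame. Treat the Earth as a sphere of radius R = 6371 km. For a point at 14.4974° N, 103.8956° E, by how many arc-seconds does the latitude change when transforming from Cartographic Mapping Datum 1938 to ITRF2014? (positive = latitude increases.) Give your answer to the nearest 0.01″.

On a sphere of radius R, 1 rad of latitude = R, so Δφ = ΔN / R = -258.0 / 6371000 = -4.0496e-05 rad = -8.353″.

Δφ = -8.35″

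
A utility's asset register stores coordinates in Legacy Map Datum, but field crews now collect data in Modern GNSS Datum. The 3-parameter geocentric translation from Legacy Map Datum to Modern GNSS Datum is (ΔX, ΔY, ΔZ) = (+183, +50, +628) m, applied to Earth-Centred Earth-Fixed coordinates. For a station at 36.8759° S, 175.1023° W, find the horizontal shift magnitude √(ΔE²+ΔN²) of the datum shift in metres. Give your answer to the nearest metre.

At φ = -36.8759°, λ = -175.1023°: sin φ = -0.600084, cos φ = 0.799937, sin λ = -0.085377, cos λ = -0.996349.
ΔE = −sin λ·ΔX + cos λ·ΔY = −(-0.085377)·(183) + (-0.996349)·(50) = -34.19 m.
ΔN = −sin φ cos λ·ΔX − sin φ sin λ·ΔY + cos φ·ΔZ = −(-0.600084)(-0.996349)(183) − (-0.600084)(-0.085377)(50) + (0.799937)(628) = 390.38 m.
Horizontal magnitude = √(ΔE² + ΔN²) = √((-34.19)² + 390.38²) = 391.88 m.

392 m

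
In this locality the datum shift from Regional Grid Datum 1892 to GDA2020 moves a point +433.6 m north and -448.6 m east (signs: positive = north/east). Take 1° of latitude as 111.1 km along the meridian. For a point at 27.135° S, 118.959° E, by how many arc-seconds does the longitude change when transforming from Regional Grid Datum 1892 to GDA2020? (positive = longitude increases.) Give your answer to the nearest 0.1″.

At latitude -27.135°, cos φ = 0.889934.
1° of longitude at this latitude = 111.1 × cos φ = 98.87 km, so Δλ = -448.6 / 98871.7 = -0.0045372° = -16.334″.

Δλ = -16.3″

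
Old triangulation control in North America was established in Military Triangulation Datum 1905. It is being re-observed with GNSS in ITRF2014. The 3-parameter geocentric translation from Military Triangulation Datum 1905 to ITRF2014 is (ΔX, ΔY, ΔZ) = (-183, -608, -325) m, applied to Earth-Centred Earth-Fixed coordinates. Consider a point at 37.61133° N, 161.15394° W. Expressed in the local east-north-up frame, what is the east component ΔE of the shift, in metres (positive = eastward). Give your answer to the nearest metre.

ΔE = 516 m

At φ = 37.61133°, λ = -161.15394°: sin φ = 0.610302, cos φ = 0.792169, sin λ = -0.323027, cos λ = -0.946390.
ΔE = −sin λ·ΔX + cos λ·ΔY = −(-0.323027)·(-183) + (-0.946390)·(-608) = 516.29 m.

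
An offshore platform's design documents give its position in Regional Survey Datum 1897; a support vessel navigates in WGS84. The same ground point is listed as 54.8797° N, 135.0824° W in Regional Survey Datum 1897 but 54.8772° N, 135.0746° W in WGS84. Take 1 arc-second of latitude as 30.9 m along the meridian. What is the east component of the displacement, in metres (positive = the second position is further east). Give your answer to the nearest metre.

ΔE = 499 m

Δφ = 54.8772° − 54.8797° = -0.0025°; Δλ = -135.0746° − -135.0824° = +0.0078°.
1° of latitude = 3600 × 30.90 = 111240 m.
ΔN = Δφ × 111240 = -278.1 m; ΔE = Δλ × 111240 × cos(54.8797°) = +0.0078 × 111240 × 0.575295 = 499.2 m.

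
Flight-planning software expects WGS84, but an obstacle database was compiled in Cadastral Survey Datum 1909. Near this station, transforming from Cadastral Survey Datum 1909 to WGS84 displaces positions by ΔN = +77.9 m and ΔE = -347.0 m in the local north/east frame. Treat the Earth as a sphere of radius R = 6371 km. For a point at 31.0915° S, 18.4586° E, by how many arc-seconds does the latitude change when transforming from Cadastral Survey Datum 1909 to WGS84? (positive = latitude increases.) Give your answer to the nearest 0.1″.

Δφ = 2.5″

On a sphere of radius R, 1 rad of latitude = R, so Δφ = ΔN / R = 77.9 / 6371000 = 1.2227e-05 rad = 2.522″.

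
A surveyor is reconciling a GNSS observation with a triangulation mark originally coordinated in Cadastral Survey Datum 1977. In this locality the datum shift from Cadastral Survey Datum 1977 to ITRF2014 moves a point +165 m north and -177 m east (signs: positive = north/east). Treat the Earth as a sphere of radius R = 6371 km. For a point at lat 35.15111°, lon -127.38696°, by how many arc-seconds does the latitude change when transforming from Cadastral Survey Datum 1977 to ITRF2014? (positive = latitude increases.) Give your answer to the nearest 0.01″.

Δφ = 5.34″

On a sphere of radius R, 1 rad of latitude = R, so Δφ = ΔN / R = 165.0 / 6371000 = 2.5899e-05 rad = 5.342″.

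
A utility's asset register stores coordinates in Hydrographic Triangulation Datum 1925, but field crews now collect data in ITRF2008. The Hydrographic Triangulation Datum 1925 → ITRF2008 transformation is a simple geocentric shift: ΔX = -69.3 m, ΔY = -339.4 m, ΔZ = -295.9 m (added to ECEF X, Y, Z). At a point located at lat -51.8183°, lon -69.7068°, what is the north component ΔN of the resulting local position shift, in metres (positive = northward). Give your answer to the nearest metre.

The local north axis is (−sin φ cos λ, −sin φ sin λ, cos φ), giving ΔN = -18.893 + 250.227 − 182.913 = 48.42 m.

ΔN = 48 m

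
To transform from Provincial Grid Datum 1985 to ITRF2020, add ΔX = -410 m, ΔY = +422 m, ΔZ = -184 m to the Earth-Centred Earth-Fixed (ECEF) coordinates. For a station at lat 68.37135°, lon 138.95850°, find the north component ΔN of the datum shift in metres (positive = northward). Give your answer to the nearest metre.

The local north axis is (−sin φ cos λ, −sin φ sin λ, cos φ), giving ΔN = -287.463 − 257.578 − 67.820 = -612.86 m.

ΔN = -613 m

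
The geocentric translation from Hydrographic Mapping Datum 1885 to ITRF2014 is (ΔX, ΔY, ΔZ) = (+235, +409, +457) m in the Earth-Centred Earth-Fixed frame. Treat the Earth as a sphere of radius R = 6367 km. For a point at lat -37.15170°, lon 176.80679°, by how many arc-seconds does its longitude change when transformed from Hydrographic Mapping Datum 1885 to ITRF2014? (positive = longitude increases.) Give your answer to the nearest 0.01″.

Δλ = -17.13″

sin φ = -0.603927, cos φ = 0.797039, sin λ = 0.055703, cos λ = -0.998447.
East component: ΔE = −sin λ·ΔX + cos λ·ΔY = −(0.055703)(235) + (-0.998447)(409) = -421.46 m.
1° of latitude spans πR/180 = 111125 m; at latitude φ, 1° of longitude spans that × cos φ = 88571.1 m, so Δλ = -421.46 / 88571.1 × 3600 = -17.130″.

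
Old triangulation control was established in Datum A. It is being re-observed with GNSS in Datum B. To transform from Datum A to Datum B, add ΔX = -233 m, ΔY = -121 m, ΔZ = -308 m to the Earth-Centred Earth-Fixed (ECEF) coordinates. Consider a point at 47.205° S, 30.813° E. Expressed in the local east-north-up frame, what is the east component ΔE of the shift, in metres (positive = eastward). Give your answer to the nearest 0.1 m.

ΔE = 15.4 m

At φ = -47.205°, λ = 30.813°: sin φ = -0.733789, cos φ = 0.679377, sin λ = 0.512238, cos λ = 0.858844.
ΔE = −sin λ·ΔX + cos λ·ΔY = −(0.512238)·(-233) + (0.858844)·(-121) = 15.43 m.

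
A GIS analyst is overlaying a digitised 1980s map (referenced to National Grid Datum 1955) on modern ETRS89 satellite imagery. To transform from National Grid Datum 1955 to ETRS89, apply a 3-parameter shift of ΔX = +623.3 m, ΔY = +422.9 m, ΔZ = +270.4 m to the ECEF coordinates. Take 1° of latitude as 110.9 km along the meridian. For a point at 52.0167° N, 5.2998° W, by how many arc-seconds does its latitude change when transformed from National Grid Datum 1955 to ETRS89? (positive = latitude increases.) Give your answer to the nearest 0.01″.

sin φ = 0.788190, cos φ = 0.615432, sin λ = -0.092367, cos λ = 0.995725.
North component: ΔN = −sin φ cos λ·ΔX − sin φ sin λ·ΔY + cos φ·ΔZ = −(0.788190)(0.995725)(623.3) − (0.788190)(-0.092367)(422.9) + (0.615432)(270.4) = -291.98 m.
1° of latitude spans 110900 m, so Δφ = -291.98 / 110900 × 3600 = -9.478″.

Δφ = -9.48″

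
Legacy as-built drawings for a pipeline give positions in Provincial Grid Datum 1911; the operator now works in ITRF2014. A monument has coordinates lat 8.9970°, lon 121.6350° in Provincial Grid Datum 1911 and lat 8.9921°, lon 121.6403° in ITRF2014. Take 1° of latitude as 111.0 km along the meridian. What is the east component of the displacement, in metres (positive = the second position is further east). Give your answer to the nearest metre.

ΔE = 581 m

Δφ = 8.9921° − 8.9970° = -0.0049°; Δλ = 121.6403° − 121.6350° = +0.0053°.
ΔN = Δφ × 111000 = -543.9 m; ΔE = Δλ × 111000 × cos(8.9970°) = +0.0053 × 111000 × 0.987697 = 581.1 m.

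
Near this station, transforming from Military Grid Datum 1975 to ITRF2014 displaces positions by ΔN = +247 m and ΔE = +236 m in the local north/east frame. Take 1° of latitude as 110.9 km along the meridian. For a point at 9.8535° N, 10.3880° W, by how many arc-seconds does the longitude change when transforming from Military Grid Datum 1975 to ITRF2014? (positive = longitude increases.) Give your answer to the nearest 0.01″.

Δλ = 7.78″

At latitude 9.8535°, cos φ = 0.985249.
1° of longitude at this latitude = 110.9 × cos φ = 109.26 km, so Δλ = 236.0 / 109264.1 = 0.0021599° = 7.776″.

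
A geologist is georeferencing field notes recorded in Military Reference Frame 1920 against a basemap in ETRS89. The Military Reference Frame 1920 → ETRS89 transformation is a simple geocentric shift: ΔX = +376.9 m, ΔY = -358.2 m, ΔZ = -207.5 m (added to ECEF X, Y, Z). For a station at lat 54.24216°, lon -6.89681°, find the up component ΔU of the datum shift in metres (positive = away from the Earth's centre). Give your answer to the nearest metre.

ΔU = 75 m

The local up (radial) axis is (cos φ cos λ, cos φ sin λ, sin φ), giving ΔU = 218.652 + 25.135 − 168.385 = 75.40 m.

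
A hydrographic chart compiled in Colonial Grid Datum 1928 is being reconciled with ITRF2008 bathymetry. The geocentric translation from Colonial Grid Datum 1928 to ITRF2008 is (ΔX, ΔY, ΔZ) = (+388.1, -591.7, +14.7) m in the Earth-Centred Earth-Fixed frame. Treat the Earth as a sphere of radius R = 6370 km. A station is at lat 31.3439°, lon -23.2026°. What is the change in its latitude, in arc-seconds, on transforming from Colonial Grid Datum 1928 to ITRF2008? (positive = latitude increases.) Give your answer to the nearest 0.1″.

Δφ = -9.5″

sin φ = 0.520174, cos φ = 0.854061, sin λ = -0.393984, cos λ = 0.919117.
North component: ΔN = −sin φ cos λ·ΔX − sin φ sin λ·ΔY + cos φ·ΔZ = −(0.520174)(0.919117)(388.1) − (0.520174)(-0.393984)(-591.7) + (0.854061)(14.7) = -294.26 m.
1° of latitude spans πR/180 = 111177 m, so Δφ = -294.26 / 111177 × 3600 = -9.528″.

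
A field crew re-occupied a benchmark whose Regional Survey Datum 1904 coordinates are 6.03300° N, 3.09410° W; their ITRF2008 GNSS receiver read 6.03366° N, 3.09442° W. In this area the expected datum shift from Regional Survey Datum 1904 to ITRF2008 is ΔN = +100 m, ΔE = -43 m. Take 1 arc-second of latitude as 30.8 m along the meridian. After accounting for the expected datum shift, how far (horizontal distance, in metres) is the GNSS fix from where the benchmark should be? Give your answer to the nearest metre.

28 m

Observed coordinate differences: Δφ = +0.00066°, Δλ = -0.00032°.
Converting to metres (1° lat = 110880 m, cos φ = 0.994462): observed ΔN = 73.2 m, observed ΔE = -35.3 m.
Subtracting the expected shift leaves a residual of 73.2 − (100) = -26.8 m north and -35.3 − (-43) = 7.7 m east.
Residual distance = √((-26.8)² + 7.7²) = 27.9 m.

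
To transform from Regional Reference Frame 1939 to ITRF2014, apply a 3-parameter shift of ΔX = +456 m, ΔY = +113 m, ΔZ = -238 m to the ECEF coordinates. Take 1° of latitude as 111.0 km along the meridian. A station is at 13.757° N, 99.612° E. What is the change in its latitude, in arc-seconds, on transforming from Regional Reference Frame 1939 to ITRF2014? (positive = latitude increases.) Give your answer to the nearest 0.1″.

Δφ = -7.8″

sin φ = 0.237805, cos φ = 0.971313, sin λ = 0.985961, cos λ = -0.166975.
North component: ΔN = −sin φ cos λ·ΔX − sin φ sin λ·ΔY + cos φ·ΔZ = −(0.237805)(-0.166975)(456) − (0.237805)(0.985961)(113) + (0.971313)(-238) = -239.56 m.
1° of latitude spans 111000 m, so Δφ = -239.56 / 111000 × 3600 = -7.770″.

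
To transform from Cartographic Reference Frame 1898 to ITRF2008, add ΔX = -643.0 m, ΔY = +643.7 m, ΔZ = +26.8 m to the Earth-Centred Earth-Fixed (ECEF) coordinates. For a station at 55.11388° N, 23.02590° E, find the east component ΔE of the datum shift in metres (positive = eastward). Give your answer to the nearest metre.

The local east axis at (φ, λ) is (−sin λ, cos λ, 0), so ΔE = −sin(23.02590°)·(-643.0) + cos(23.02590°)·643.7 = 843.92 m.

ΔE = 844 m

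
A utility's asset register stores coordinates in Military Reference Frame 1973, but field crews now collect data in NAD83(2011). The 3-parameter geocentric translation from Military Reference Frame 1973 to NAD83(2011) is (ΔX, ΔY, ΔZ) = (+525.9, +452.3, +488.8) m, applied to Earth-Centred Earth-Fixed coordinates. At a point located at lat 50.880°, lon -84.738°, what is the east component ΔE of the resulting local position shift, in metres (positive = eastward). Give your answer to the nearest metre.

At φ = 50.880°, λ = -84.738°: sin φ = 0.775826, cos φ = 0.630947, sin λ = -0.995786, cos λ = 0.091710.
ΔE = −sin λ·ΔX + cos λ·ΔY = −(-0.995786)·(525.9) + (0.091710)·(452.3) = 565.16 m.

ΔE = 565 m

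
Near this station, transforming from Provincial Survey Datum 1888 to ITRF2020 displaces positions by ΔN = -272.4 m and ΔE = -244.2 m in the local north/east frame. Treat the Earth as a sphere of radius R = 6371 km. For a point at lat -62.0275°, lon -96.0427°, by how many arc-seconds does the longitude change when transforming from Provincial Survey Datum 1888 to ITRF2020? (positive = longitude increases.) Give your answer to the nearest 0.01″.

At latitude -62.0275°, cos φ = 0.469048.
One radian of longitude at latitude φ spans R cos φ, so Δλ = ΔE / (R cos φ) = -244.2 / (6371000 × 0.469048) = -8.1719e-05 rad = -16.856″.

Δλ = -16.86″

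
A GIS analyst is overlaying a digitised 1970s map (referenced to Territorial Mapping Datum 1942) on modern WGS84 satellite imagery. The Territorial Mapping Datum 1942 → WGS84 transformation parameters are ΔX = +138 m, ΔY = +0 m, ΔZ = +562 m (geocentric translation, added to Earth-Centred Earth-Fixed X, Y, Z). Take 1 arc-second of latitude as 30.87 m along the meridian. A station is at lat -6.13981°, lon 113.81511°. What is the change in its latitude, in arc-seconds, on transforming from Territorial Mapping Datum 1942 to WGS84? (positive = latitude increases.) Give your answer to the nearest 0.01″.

Δφ = 17.91″

sin φ = -0.106955, cos φ = 0.994264, sin λ = 0.914853, cos λ = -0.403787.
North component: ΔN = −sin φ cos λ·ΔX − sin φ sin λ·ΔY + cos φ·ΔZ = −(-0.106955)(-0.403787)(138) − (-0.106955)(0.914853)(0) + (0.994264)(562) = 552.82 m.
1° of latitude spans 3600 × 30.87 = 111132 m, so Δφ = 552.82 / 111132 × 3600 = 17.908″.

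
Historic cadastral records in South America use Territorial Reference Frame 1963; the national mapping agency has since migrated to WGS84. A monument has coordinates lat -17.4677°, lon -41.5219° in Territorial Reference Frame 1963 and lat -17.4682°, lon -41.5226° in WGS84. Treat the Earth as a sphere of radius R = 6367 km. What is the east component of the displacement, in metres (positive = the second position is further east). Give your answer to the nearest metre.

ΔE = -74 m

Δφ = -17.4682° − -17.4677° = -0.0005°; Δλ = -41.5226° − -41.5219° = -0.0007°.
1° along a meridian = πR/180 = 111125 m.
ΔN = Δφ × 111125 = -55.6 m; ΔE = Δλ × 111125 × cos(-17.4677°) = -0.0007 × 111125 × 0.953886 = -74.2 m.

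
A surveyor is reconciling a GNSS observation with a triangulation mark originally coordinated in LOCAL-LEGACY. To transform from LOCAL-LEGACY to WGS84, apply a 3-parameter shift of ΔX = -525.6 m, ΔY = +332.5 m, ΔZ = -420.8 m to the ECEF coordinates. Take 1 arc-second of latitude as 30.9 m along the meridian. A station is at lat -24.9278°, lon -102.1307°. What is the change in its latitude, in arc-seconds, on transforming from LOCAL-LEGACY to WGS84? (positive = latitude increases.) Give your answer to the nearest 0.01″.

sin φ = -0.421476, cos φ = 0.906840, sin λ = -0.977671, cos λ = -0.210142.
North component: ΔN = −sin φ cos λ·ΔX − sin φ sin λ·ΔY + cos φ·ΔZ = −(-0.421476)(-0.210142)(-525.6) − (-0.421476)(-0.977671)(332.5) + (0.906840)(-420.8) = -472.06 m.
1° of latitude spans 3600 × 30.90 = 111240 m, so Δφ = -472.06 / 111240 × 3600 = -15.277″.

Δφ = -15.28″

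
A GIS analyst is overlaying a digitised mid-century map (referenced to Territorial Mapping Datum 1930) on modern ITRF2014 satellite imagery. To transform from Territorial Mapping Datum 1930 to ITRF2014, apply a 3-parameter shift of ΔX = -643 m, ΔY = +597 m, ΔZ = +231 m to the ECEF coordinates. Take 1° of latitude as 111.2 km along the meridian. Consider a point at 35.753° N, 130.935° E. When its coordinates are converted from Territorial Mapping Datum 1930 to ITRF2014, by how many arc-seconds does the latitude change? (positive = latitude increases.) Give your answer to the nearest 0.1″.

Δφ = -10.4″

sin φ = 0.584292, cos φ = 0.811543, sin λ = 0.755453, cos λ = -0.655202.
North component: ΔN = −sin φ cos λ·ΔX − sin φ sin λ·ΔY + cos φ·ΔZ = −(0.584292)(-0.655202)(-643) − (0.584292)(0.755453)(597) + (0.811543)(231) = -322.21 m.
1° of latitude spans 111200 m, so Δφ = -322.21 / 111200 × 3600 = -10.431″.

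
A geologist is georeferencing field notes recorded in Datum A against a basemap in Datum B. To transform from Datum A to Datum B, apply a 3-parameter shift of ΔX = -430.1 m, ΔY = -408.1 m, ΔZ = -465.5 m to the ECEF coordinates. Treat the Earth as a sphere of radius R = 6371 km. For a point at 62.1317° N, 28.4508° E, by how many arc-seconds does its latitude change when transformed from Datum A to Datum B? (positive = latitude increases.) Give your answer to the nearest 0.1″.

sin φ = 0.884024, cos φ = 0.467441, sin λ = 0.476404, cos λ = 0.879227.
North component: ΔN = −sin φ cos λ·ΔX − sin φ sin λ·ΔY + cos φ·ΔZ = −(0.884024)(0.879227)(-430.1) − (0.884024)(0.476404)(-408.1) + (0.467441)(-465.5) = 288.58 m.
1° of latitude spans πR/180 = 111195 m, so Δφ = 288.58 / 111195 × 3600 = 9.343″.

Δφ = 9.3″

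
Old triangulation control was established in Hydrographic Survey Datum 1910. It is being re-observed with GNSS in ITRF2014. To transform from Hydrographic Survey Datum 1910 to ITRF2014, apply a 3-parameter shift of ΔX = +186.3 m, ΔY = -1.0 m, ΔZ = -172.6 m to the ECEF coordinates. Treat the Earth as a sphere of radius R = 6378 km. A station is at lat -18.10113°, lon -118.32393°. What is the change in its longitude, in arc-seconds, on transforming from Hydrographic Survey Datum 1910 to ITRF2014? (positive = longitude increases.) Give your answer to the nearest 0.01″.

sin φ = -0.310695, cos φ = 0.950510, sin λ = -0.880279, cos λ = -0.474456.
East component: ΔE = −sin λ·ΔX + cos λ·ΔY = −(-0.880279)(186.3) + (-0.474456)(-1.0) = 164.47 m.
1° of latitude spans πR/180 = 111317 m; at latitude φ, 1° of longitude spans that × cos φ = 105808.0 m, so Δλ = 164.47 / 105808.0 × 3600 = 5.596″.

Δλ = 5.60″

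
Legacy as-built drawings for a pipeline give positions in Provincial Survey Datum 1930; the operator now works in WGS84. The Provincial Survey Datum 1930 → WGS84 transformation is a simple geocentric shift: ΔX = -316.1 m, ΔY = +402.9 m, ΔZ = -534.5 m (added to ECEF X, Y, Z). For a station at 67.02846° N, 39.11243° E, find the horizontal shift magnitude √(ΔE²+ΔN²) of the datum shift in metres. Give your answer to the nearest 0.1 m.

556.0 m

At φ = 67.02846°, λ = 39.11243°: sin φ = 0.920699, cos φ = 0.390274, sin λ = 0.630844, cos λ = 0.775910.
ΔE = −sin λ·ΔX + cos λ·ΔY = −(0.630844)·(-316.1) + (0.775910)·(402.9) = 512.02 m.
ΔN = −sin φ cos λ·ΔX − sin φ sin λ·ΔY + cos φ·ΔZ = −(0.920699)(0.775910)(-316.1) − (0.920699)(0.630844)(402.9) + (0.390274)(-534.5) = -216.80 m.
Horizontal magnitude = √(ΔE² + ΔN²) = √(512.02² + (-216.80)²) = 556.03 m.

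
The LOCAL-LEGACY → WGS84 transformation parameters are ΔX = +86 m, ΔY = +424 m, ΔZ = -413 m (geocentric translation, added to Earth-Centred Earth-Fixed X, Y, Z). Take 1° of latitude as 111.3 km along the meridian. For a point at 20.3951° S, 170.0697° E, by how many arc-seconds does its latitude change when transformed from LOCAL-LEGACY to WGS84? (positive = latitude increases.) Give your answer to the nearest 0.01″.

sin φ = -0.348492, cos φ = 0.937312, sin λ = 0.172450, cos λ = -0.985018.
North component: ΔN = −sin φ cos λ·ΔX − sin φ sin λ·ΔY + cos φ·ΔZ = −(-0.348492)(-0.985018)(86) − (-0.348492)(0.172450)(424) + (0.937312)(-413) = -391.15 m.
1° of latitude spans 111300 m, so Δφ = -391.15 / 111300 × 3600 = -12.652″.

Δφ = -12.65″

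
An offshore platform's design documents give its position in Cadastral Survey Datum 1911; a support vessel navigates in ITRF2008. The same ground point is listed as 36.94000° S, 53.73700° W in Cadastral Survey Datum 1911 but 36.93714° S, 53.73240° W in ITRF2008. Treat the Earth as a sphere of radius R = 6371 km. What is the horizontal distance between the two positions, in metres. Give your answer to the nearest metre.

518 m

Δφ = -36.93714° − -36.94000° = +0.00286°; Δλ = -53.73240° − -53.73700° = +0.00460°.
1° along a meridian = πR/180 = 111195 m.
ΔN = Δφ × 111195 = 318.0 m; ΔE = Δλ × 111195 × cos(-36.94000°) = +0.00460 × 111195 × 0.799265 = 408.8 m.
Distance = √(ΔE² + ΔN²) = √(408.8² + 318.0²) = 517.9 m.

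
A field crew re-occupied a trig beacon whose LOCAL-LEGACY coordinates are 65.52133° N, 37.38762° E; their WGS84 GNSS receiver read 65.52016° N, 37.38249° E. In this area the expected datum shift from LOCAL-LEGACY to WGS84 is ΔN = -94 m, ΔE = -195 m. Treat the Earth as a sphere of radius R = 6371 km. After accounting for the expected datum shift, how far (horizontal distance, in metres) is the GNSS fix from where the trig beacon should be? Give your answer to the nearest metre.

55 m

Observed coordinate differences: Δφ = -0.00117°, Δλ = -0.00513°.
Converting to metres (1° lat = 111195 m, cos φ = 0.414354): observed ΔN = -130.1 m, observed ΔE = -236.4 m.
Subtracting the expected shift leaves a residual of -130.1 − (-94) = -36.1 m north and -236.4 − (-195) = -41.4 m east.
Residual distance = √((-36.1)² + (-41.4)²) = 54.9 m.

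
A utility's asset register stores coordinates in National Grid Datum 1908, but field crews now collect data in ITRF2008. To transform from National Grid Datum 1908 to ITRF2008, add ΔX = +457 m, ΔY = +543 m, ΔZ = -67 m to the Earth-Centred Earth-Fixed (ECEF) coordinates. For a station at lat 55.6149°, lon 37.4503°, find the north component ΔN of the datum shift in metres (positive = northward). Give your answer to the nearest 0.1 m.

ΔN = -609.7 m

The local north axis is (−sin φ cos λ, −sin φ sin λ, cos φ), giving ΔN = -299.407 − 272.487 − 37.838 = -609.73 m.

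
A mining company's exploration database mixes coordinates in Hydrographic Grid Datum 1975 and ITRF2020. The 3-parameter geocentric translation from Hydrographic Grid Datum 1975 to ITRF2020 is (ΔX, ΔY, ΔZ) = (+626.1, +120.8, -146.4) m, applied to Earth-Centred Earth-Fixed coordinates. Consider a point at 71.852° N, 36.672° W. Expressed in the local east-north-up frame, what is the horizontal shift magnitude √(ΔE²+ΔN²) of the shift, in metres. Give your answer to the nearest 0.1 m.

The local east axis at (φ, λ) is (−sin λ, cos λ, 0), so ΔE = −sin(-36.672°)·626.1 + cos(-36.672°)·120.8 = 470.82 m.
The local north axis is (−sin φ cos λ, −sin φ sin λ, cos φ), giving ΔN = -477.194 + 68.557 − 45.600 = -454.24 m.
Horizontal magnitude = √(ΔE² + ΔN²) = √(470.82² + (-454.24)²) = 654.22 m.

654.2 m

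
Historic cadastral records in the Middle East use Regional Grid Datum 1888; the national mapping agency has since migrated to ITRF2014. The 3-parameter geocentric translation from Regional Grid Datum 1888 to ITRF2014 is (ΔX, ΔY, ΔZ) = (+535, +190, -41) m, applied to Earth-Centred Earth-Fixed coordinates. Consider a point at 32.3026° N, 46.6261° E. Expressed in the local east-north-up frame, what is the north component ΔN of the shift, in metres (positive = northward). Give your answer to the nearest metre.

The local north axis is (−sin φ cos λ, −sin φ sin λ, cos φ), giving ΔN = -196.343 − 73.804 − 34.655 = -304.80 m.

ΔN = -305 m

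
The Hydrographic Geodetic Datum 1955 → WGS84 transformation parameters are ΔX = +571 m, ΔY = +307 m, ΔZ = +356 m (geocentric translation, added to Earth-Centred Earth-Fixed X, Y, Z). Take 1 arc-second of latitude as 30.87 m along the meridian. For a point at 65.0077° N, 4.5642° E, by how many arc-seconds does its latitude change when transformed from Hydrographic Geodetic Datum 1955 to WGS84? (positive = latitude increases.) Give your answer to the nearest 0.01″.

Δφ = -12.56″

sin φ = 0.906365, cos φ = 0.422496, sin λ = 0.079576, cos λ = 0.996829.
North component: ΔN = −sin φ cos λ·ΔX − sin φ sin λ·ΔY + cos φ·ΔZ = −(0.906365)(0.996829)(571) − (0.906365)(0.079576)(307) + (0.422496)(356) = -387.63 m.
1° of latitude spans 3600 × 30.87 = 111132 m, so Δφ = -387.63 / 111132 × 3600 = -12.557″.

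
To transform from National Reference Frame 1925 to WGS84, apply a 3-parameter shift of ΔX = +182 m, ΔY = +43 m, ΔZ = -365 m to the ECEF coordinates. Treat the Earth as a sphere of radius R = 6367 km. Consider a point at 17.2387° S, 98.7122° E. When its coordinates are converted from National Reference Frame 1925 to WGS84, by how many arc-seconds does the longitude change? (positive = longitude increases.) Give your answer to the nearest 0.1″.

Δλ = -6.3″

sin φ = -0.296353, cos φ = 0.955078, sin λ = 0.988462, cos λ = -0.151471.
East component: ΔE = −sin λ·ΔX + cos λ·ΔY = −(0.988462)(182) + (-0.151471)(43) = -186.41 m.
1° of latitude spans πR/180 = 111125 m; at latitude φ, 1° of longitude spans that × cos φ = 106133.2 m, so Δλ = -186.41 / 106133.2 × 3600 = -6.323″.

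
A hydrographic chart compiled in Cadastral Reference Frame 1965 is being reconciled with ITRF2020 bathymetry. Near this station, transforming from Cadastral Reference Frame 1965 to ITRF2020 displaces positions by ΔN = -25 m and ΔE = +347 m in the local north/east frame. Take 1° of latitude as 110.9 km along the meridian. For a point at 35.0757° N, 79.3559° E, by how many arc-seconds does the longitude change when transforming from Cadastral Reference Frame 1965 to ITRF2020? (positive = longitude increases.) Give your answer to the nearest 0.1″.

At latitude 35.0757°, cos φ = 0.818394.
1° of longitude at this latitude = 110.9 × cos φ = 90.76 km, so Δλ = 347.0 / 90759.8 = 0.0038233° = 13.764″.

Δλ = 13.8″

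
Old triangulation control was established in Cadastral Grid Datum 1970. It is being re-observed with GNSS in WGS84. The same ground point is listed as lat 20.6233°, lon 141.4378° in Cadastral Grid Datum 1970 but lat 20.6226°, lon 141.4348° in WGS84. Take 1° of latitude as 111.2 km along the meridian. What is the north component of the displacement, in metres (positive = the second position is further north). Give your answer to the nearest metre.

Δφ = 20.6226° − 20.6233° = -0.0007°; Δλ = 141.4348° − 141.4378° = -0.0030°.
ΔN = Δφ × 111200 = -77.8 m; ΔE = Δλ × 111200 × cos(20.6233°) = -0.0030 × 111200 × 0.935916 = -312.2 m.

ΔN = -78 m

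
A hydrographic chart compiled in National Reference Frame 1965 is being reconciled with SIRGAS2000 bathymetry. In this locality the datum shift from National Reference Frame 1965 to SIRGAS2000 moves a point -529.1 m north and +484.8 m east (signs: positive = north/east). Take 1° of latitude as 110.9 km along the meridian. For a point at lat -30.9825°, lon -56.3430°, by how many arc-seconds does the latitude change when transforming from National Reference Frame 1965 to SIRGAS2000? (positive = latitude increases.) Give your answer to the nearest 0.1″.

Δφ = -17.2″

1° of latitude = 110.9 km, so Δφ = -529.1 / 110900 = -0.0047710° = -17.175″.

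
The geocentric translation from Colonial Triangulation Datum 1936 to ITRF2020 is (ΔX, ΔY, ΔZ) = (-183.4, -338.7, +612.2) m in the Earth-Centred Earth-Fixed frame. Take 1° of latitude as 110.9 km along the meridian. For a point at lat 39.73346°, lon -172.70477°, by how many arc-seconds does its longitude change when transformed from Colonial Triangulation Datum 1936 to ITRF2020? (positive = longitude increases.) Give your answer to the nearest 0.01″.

Δλ = 13.20″

sin φ = 0.639217, cos φ = 0.769026, sin λ = -0.126982, cos λ = -0.991905.
East component: ΔE = −sin λ·ΔX + cos λ·ΔY = −(-0.126982)(-183.4) + (-0.991905)(-338.7) = 312.67 m.
1° of latitude spans 110900 m; at latitude φ, 1° of longitude spans that × cos φ = 85285.0 m, so Δλ = 312.67 / 85285.0 × 3600 = 13.198″.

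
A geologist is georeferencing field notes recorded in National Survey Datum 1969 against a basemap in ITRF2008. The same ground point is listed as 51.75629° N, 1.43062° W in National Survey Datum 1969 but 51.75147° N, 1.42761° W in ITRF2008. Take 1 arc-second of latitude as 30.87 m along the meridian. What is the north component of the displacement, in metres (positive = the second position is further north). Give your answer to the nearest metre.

Δφ = 51.75147° − 51.75629° = -0.00482°; Δλ = -1.42761° − -1.43062° = +0.00301°.
1° of latitude = 3600 × 30.87 = 111132 m.
ΔN = Δφ × 111132 = -535.7 m; ΔE = Δλ × 111132 × cos(51.75629°) = +0.00301 × 111132 × 0.619008 = 207.1 m.

ΔN = -536 m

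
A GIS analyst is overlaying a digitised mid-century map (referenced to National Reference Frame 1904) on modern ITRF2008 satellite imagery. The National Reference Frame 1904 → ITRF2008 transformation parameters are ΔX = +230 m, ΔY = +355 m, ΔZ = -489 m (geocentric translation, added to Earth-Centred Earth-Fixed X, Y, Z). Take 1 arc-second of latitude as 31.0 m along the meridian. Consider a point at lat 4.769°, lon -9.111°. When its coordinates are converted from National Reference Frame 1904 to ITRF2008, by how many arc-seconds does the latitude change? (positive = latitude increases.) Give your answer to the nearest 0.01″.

Δφ = -16.18″

sin φ = 0.083139, cos φ = 0.996538, sin λ = -0.158348, cos λ = 0.987383.
North component: ΔN = −sin φ cos λ·ΔX − sin φ sin λ·ΔY + cos φ·ΔZ = −(0.083139)(0.987383)(230) − (0.083139)(-0.158348)(355) + (0.996538)(-489) = -501.51 m.
1° of latitude spans 3600 × 31.00 = 111600 m, so Δφ = -501.51 / 111600 × 3600 = -16.178″.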